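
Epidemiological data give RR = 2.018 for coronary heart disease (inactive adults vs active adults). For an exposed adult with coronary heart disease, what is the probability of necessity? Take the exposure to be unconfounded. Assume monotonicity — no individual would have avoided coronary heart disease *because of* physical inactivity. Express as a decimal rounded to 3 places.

PN ≈ 0.504

Under exogeneity and monotonicity, PN = (RR − 1) / RR = 1 − 1/RR.
PN = (2.018 − 1) / 2.018 = 1.018 / 2.018 ≈ 0.5045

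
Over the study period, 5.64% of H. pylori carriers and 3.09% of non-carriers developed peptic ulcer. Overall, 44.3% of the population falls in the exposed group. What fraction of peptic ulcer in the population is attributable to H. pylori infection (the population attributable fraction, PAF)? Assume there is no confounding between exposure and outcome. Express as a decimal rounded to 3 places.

p₁ = 0.0564, p₀ = 0.0309.
Overall risk P(Y=1) = π·p₁ + (1−π)·p₀ = 0.443×0.0564 + 0.557×0.0309 = 0.042196.
Under exogeneity, PAF = [P(Y=1) − p₀] / P(Y=1).
PAF = (0.042196 − 0.0309) / 0.042196 ≈ 0.2677

PAF ≈ 0.268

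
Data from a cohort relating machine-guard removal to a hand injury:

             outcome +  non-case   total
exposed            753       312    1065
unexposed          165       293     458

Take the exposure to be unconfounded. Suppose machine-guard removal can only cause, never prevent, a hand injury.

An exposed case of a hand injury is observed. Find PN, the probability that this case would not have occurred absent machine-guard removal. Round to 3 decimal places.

PN ≈ 0.490

p₁ = P(outcome | exposed) = 753/1065 = 0.70704
p₀ = P(outcome | unexposed) = 165/458 = 0.36026
Under exogeneity and monotonicity, PN = (p₁ − p₀) / p₁.
PN = (0.70704 − 0.36026) / 0.70704 = 0.34678 / 0.70704 ≈ 0.4905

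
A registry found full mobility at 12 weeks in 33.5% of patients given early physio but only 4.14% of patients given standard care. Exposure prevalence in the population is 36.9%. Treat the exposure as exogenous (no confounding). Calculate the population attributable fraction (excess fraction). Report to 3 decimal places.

p₁ = 0.335, p₀ = 0.0414.
Overall risk P(Y=1) = π·p₁ + (1−π)·p₀ = 0.369×0.335 + 0.631×0.0414 = 0.14974.
Under exogeneity, PAF = [P(Y=1) − p₀] / P(Y=1).
PAF = (0.14974 − 0.0414) / 0.14974 ≈ 0.7235

PAF ≈ 0.724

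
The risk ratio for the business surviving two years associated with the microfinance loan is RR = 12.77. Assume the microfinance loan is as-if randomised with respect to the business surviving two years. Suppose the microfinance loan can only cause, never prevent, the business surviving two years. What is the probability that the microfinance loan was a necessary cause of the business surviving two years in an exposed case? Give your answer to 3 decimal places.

Under exogeneity and monotonicity, PN = (RR − 1) / RR = 1 − 1/RR.
PN = (12.77 − 1) / 12.77 = 11.77 / 12.77 ≈ 0.9217

PN ≈ 0.922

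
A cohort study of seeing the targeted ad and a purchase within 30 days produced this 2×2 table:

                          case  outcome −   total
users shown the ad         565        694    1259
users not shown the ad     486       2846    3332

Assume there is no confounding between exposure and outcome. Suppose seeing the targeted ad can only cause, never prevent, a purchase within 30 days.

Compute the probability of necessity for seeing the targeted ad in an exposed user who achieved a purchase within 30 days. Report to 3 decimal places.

PN ≈ 0.675

p₁ = P(outcome | exposed) = 565/1259 = 0.44877
p₀ = P(outcome | unexposed) = 486/3332 = 0.14586
Under exogeneity and monotonicity, PN = (p₁ − p₀) / p₁.
PN = (0.44877 − 0.14586) / 0.44877 = 0.30291 / 0.44877 ≈ 0.6750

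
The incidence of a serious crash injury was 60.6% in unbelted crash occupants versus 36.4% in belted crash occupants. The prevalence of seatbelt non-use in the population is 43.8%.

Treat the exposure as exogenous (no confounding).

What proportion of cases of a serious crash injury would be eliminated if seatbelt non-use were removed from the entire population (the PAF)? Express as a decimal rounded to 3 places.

PAF ≈ 0.226

p₁ = 0.606, p₀ = 0.364.
Overall risk P(Y=1) = π·p₁ + (1−π)·p₀ = 0.438×0.606 + 0.562×0.364 = 0.47.
Under exogeneity, PAF = [P(Y=1) − p₀] / P(Y=1).
PAF = (0.47 − 0.364) / 0.47 ≈ 0.2255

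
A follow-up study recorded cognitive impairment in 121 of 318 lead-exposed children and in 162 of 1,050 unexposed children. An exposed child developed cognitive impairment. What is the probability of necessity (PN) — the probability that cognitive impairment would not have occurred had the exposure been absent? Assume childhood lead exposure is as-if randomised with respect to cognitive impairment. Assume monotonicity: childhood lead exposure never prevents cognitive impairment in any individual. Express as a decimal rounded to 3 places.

PN ≈ 0.595

p₁ = P(outcome | exposed) = 121/318 = 0.3805
p₀ = P(outcome | unexposed) = 162/1050 = 0.15429
Under exogeneity and monotonicity, PN = (p₁ − p₀) / p₁.
PN = (0.3805 − 0.15429) / 0.3805 = 0.22622 / 0.3805 ≈ 0.5945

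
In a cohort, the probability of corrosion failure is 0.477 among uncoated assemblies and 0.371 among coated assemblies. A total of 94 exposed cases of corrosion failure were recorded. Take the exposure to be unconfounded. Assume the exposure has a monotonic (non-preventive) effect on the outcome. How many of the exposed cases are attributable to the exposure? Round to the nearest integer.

about 21 cases

Let p₁ = 0.477, p₀ = 0.371.
PN = (p₁ − p₀)/p₁ = (0.477 − 0.371) / 0.477 ≈ 0.22222.
Attributable cases ≈ PN × (exposed cases) = 0.22222 × 94 ≈ 20.89.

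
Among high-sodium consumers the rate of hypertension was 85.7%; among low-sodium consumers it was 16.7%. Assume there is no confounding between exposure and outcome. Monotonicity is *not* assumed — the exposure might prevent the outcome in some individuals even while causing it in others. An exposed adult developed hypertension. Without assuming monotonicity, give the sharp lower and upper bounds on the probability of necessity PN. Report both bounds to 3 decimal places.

0.805 ≤ PN ≤ 0.972

p₁ = 0.857, p₀ = 0.167.
Under exogeneity alone the bounds on PN are max{0,(p₁−p₀)/p₁} ≤ PN ≤ min{1,(1−p₀)/p₁}.
  lower = (p₁ − p₀)/p₁ = 0.69 / 0.857 ≈ 0.8051
  upper = min{1, (1 − p₀)/p₁} = 0.833 / 0.857 ≈ 0.9720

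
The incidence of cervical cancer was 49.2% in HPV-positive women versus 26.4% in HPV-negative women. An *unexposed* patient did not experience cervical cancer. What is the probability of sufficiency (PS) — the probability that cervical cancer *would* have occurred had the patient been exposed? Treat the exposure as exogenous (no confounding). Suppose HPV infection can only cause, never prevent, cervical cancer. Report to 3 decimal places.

PS ≈ 0.310

p₁ = 0.492, p₀ = 0.264.
Under exogeneity and monotonicity, PS = (p₁ − p₀) / (1 − p₀).
PS = (0.492 − 0.264) / (1 − 0.264) = 0.228 / 0.736 ≈ 0.3098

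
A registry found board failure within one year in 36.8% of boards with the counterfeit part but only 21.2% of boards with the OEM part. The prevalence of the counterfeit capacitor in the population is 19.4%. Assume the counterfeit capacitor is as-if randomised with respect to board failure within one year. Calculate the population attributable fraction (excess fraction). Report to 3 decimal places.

p₁ = 0.368, p₀ = 0.212.
Overall risk P(Y=1) = π·p₁ + (1−π)·p₀ = 0.194×0.368 + 0.806×0.212 = 0.24226.
Under exogeneity, PAF = [P(Y=1) − p₀] / P(Y=1).
PAF = (0.24226 − 0.212) / 0.24226 ≈ 0.1249

PAF ≈ 0.125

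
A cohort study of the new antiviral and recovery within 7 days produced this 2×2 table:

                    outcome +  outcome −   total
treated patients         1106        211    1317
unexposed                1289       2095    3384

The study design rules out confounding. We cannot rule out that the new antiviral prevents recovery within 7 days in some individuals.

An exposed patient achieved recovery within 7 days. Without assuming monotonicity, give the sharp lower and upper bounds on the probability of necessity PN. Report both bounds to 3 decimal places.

0.546 ≤ PN ≤ 0.737

p₁ = P(outcome | exposed) = 1106/1317 = 0.83979
p₀ = P(outcome | unexposed) = 1289/3384 = 0.38091
Under exogeneity alone the bounds on PN are max{0,(p₁−p₀)/p₁} ≤ PN ≤ min{1,(1−p₀)/p₁}.
  lower = (p₁ − p₀)/p₁ = 0.45888 / 0.83979 ≈ 0.5464
  upper = min{1, (1 − p₀)/p₁} = 0.61909 / 0.83979 ≈ 0.7372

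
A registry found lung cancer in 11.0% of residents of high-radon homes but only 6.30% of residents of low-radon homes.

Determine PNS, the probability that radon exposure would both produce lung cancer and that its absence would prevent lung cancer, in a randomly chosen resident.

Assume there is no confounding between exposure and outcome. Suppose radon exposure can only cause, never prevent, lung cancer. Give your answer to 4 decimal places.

PNS ≈ 0.0470

p₁ = 0.11, p₀ = 0.063.
Under exogeneity and monotonicity, PNS = p₁ − p₀.
PNS = 0.11 − 0.063 = 0.047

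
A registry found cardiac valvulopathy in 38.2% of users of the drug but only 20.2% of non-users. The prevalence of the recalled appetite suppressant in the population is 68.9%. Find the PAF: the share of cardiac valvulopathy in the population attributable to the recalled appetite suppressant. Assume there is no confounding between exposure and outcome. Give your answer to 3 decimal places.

PAF ≈ 0.380

p₁ = 0.382, p₀ = 0.202.
Overall risk P(Y=1) = π·p₁ + (1−π)·p₀ = 0.689×0.382 + 0.311×0.202 = 0.32602.
Under exogeneity, PAF = [P(Y=1) − p₀] / P(Y=1).
PAF = (0.32602 − 0.202) / 0.32602 ≈ 0.3804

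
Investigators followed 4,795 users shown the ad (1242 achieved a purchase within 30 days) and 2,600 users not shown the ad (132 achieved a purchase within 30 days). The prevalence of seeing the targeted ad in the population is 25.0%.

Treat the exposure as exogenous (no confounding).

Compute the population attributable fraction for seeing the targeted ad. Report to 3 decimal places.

p₁ = P(outcome | exposed) = 1242/4795 = 0.25902
p₀ = P(outcome | unexposed) = 132/2600 = 0.050769
Overall risk P(Y=1) = π·p₁ + (1−π)·p₀ = 0.25×0.25902 + 0.75×0.050769 = 0.10283.
Under exogeneity, PAF = [P(Y=1) − p₀] / P(Y=1).
PAF = (0.10283 − 0.050769) / 0.10283 ≈ 0.5063

PAF ≈ 0.506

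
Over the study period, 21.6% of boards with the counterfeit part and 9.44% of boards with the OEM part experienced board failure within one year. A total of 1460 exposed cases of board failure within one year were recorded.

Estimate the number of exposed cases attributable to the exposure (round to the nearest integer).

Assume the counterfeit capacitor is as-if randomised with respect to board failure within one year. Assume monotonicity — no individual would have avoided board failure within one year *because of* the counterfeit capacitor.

about 822 cases

p₁ = 0.216, p₀ = 0.0944.
PN = (p₁ − p₀)/p₁ = (0.216 − 0.0944) / 0.216 ≈ 0.56296.
Attributable cases ≈ PN × (exposed cases) = 0.56296 × 1460 ≈ 821.93.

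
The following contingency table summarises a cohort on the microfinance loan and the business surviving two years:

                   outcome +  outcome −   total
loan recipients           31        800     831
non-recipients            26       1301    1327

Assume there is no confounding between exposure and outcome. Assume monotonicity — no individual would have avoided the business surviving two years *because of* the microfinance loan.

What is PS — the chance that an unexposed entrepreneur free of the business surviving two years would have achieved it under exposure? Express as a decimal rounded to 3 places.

PS ≈ 0.018

p₁ = P(outcome | exposed) = 31/831 = 0.037304
p₀ = P(outcome | unexposed) = 26/1327 = 0.019593
Under exogeneity and monotonicity, PS = (p₁ − p₀)/(1 − p₀).
PS = (0.037304 − 0.019593) / 0.98041 ≈ 0.0181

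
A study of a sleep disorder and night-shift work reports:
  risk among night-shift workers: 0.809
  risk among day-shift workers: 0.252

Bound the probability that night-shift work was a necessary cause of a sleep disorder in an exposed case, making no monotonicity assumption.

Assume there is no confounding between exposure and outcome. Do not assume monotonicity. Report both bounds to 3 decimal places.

0.689 ≤ PN ≤ 0.925

Let p₁ = 0.809, p₀ = 0.252.
Under exogeneity alone the bounds on PN are max{0,(p₁−p₀)/p₁} ≤ PN ≤ min{1,(1−p₀)/p₁}.
  lower = (p₁ − p₀)/p₁ = 0.557 / 0.809 ≈ 0.6885
  upper = min{1, (1 − p₀)/p₁} = 0.748 / 0.809 ≈ 0.9246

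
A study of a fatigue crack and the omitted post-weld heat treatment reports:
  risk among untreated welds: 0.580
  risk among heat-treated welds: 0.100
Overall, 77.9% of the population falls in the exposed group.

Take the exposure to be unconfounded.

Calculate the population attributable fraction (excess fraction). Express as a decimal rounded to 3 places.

Let p₁ = 0.58, p₀ = 0.1.
Overall risk P(Y=1) = π·p₁ + (1−π)·p₀ = 0.779×0.58 + 0.221×0.1 = 0.47392.
Under exogeneity, PAF = [P(Y=1) − p₀] / P(Y=1).
PAF = (0.47392 − 0.1) / 0.47392 ≈ 0.7890

PAF ≈ 0.789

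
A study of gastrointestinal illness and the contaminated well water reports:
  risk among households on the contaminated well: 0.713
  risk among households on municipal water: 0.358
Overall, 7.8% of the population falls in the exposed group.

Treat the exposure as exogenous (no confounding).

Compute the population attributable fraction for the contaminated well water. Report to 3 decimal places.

PAF ≈ 0.072

Let p₁ = 0.713, p₀ = 0.358.
Overall risk P(Y=1) = π·p₁ + (1−π)·p₀ = 0.078×0.713 + 0.922×0.358 = 0.38569.
Under exogeneity, PAF = [P(Y=1) − p₀] / P(Y=1).
PAF = (0.38569 − 0.358) / 0.38569 ≈ 0.0718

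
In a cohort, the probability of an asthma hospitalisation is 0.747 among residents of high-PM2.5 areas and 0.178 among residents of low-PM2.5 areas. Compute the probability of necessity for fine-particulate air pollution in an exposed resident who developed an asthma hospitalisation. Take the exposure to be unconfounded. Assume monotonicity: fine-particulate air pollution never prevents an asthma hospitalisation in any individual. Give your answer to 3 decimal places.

Let p₁ = 0.747, p₀ = 0.178.
Under exogeneity and monotonicity, PN = (p₁ − p₀) / p₁.
PN = (0.747 − 0.178) / 0.747 = 0.569 / 0.747 ≈ 0.7617

PN ≈ 0.762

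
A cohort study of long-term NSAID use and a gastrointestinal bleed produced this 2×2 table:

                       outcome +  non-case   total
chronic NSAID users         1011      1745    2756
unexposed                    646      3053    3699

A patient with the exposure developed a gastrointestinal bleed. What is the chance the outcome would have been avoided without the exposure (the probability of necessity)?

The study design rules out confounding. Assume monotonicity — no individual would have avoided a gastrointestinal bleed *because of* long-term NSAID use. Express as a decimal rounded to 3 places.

p₁ = P(outcome | exposed) = 1011/2756 = 0.36684
p₀ = P(outcome | unexposed) = 646/3699 = 0.17464
Under exogeneity and monotonicity, PN = (p₁ − p₀)/p₁.
PN = (0.36684 − 0.17464) / 0.36684 ≈ 0.5239

PN ≈ 0.524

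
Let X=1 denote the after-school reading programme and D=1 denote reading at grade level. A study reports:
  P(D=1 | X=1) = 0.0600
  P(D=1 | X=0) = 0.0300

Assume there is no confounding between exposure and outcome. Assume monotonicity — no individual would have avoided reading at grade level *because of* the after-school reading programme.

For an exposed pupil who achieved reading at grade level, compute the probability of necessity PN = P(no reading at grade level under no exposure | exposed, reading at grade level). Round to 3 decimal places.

Let p₁ = 0.06, p₀ = 0.03.
Under exogeneity and monotonicity, PN = (p₁ − p₀) / p₁.
PN = (0.06 − 0.03) / 0.06 = 0.03 / 0.06 ≈ 0.5000

PN ≈ 0.500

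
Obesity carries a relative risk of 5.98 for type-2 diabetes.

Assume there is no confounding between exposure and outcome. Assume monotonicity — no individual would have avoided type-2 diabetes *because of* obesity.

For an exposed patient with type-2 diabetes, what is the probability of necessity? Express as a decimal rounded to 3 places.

PN ≈ 0.833

Under exogeneity and monotonicity, PN = (RR − 1) / RR = 1 − 1/RR.
PN = (5.98 − 1) / 5.98 = 4.98 / 5.98 ≈ 0.8328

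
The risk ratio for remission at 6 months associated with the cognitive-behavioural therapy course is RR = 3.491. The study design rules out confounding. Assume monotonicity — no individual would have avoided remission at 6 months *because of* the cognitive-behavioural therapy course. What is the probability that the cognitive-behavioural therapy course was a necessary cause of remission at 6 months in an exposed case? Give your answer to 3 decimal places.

Under exogeneity and monotonicity, PN = (RR − 1) / RR = 1 − 1/RR.
PN = (3.491 − 1) / 3.491 = 2.491 / 3.491 ≈ 0.7135

PN ≈ 0.714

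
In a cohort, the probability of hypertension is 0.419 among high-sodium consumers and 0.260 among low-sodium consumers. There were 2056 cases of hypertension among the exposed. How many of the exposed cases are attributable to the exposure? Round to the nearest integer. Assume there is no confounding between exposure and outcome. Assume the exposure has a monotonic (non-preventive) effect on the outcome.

about 780 cases

Let p₁ = 0.419, p₀ = 0.26.
PN = (p₁ − p₀)/p₁ = (0.419 − 0.26) / 0.419 ≈ 0.37947.
Attributable cases ≈ PN × (exposed cases) = 0.37947 × 2056 ≈ 780.20.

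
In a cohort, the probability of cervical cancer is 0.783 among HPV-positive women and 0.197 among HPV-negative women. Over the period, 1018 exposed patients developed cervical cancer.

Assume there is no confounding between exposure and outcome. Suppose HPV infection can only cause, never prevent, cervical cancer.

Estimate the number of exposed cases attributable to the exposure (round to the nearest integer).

about 762 cases

Let p₁ = 0.783, p₀ = 0.197.
PN = (p₁ − p₀)/p₁ = (0.783 − 0.197) / 0.783 ≈ 0.74840.
Attributable cases ≈ PN × (exposed cases) = 0.74840 × 1018 ≈ 761.87.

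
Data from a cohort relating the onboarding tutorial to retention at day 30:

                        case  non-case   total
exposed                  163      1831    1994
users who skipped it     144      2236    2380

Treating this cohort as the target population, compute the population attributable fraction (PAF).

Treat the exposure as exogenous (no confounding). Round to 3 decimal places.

PAF ≈ 0.138

p₁ = P(outcome | exposed) = 163/1994 = 0.081745
p₀ = P(outcome | unexposed) = 144/2380 = 0.060504
Exposure prevalence π = 1994/4374 = 0.45588; overall risk P(Y=1) = 0.070187.
Under exogeneity, PAF = [P(Y=1) − p₀]/P(Y=1).
PAF = (0.070187 − 0.060504) / 0.070187 ≈ 0.1380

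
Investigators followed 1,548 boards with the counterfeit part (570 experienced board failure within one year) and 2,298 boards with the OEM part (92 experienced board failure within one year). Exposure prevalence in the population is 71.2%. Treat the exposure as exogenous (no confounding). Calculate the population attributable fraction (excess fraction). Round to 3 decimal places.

PAF ≈ 0.854

p₁ = P(outcome | exposed) = 570/1548 = 0.36822
p₀ = P(outcome | unexposed) = 92/2298 = 0.040035
Overall risk P(Y=1) = π·p₁ + (1−π)·p₀ = 0.712×0.36822 + 0.288×0.040035 = 0.2737.
Under exogeneity, PAF = [P(Y=1) − p₀] / P(Y=1).
PAF = (0.2737 − 0.040035) / 0.2737 ≈ 0.8537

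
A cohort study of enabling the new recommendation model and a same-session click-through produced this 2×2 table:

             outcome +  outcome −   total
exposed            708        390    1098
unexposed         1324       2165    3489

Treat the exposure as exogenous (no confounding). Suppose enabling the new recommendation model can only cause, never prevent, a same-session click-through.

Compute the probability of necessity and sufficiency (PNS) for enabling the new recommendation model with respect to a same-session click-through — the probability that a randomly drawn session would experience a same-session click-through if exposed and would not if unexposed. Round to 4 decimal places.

PNS ≈ 0.2653

p₁ = P(outcome | exposed) = 708/1098 = 0.64481
p₀ = P(outcome | unexposed) = 1324/3489 = 0.37948
Under exogeneity and monotonicity, PNS = p₁ − p₀.
PNS = 0.64481 − 0.37948 = 0.26533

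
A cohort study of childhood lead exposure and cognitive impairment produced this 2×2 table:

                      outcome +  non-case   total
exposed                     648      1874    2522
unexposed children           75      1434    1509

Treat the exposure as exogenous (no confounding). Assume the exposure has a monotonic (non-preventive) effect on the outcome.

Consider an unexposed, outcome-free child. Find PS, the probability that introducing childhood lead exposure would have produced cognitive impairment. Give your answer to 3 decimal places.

PS ≈ 0.218

p₁ = P(outcome | exposed) = 648/2522 = 0.25694
p₀ = P(outcome | unexposed) = 75/1509 = 0.049702
Under exogeneity and monotonicity, PS = (p₁ − p₀) / (1 − p₀).
PS = (0.25694 − 0.049702) / (1 − 0.049702) = 0.20724 / 0.9503 ≈ 0.2181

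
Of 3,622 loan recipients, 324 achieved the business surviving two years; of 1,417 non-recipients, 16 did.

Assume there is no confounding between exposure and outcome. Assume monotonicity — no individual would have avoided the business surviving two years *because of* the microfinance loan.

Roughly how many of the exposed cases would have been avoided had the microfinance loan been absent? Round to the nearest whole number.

p₁ = P(outcome | exposed) = 324/3622 = 0.089453
p₀ = P(outcome | unexposed) = 16/1417 = 0.011291
PN = (p₁ − p₀)/p₁ = (0.089453 − 0.011291) / 0.089453 ≈ 0.87377.
Attributable cases ≈ PN × (exposed cases) = 0.87377 × 324 ≈ 283.10.

about 283 cases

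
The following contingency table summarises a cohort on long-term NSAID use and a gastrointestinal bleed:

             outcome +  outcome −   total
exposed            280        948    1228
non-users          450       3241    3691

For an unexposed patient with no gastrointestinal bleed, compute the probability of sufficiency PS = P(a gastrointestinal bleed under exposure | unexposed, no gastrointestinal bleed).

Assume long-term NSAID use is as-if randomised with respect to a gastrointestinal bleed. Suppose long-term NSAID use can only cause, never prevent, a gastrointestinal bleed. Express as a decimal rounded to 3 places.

PS ≈ 0.121

p₁ = P(outcome | exposed) = 280/1228 = 0.22801
p₀ = P(outcome | unexposed) = 450/3691 = 0.12192
Under exogeneity and monotonicity, PS = (p₁ − p₀) / (1 − p₀).
PS = (0.22801 − 0.12192) / (1 − 0.12192) = 0.10609 / 0.87808 ≈ 0.1208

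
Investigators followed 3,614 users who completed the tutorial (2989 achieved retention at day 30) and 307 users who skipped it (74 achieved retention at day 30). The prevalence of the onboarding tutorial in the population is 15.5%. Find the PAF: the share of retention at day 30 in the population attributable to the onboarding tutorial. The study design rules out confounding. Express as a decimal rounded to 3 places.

PAF ≈ 0.274

p₁ = P(outcome | exposed) = 2989/3614 = 0.82706
p₀ = P(outcome | unexposed) = 74/307 = 0.24104
Overall risk P(Y=1) = π·p₁ + (1−π)·p₀ = 0.155×0.82706 + 0.845×0.24104 = 0.33188.
Under exogeneity, PAF = [P(Y=1) − p₀] / P(Y=1).
PAF = (0.33188 − 0.24104) / 0.33188 ≈ 0.2737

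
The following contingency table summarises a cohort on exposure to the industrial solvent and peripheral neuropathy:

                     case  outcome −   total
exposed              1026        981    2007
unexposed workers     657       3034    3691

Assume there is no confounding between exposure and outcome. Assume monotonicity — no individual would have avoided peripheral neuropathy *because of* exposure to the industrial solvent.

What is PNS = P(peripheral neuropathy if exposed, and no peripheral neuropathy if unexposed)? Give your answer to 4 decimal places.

PNS ≈ 0.3332

p₁ = P(outcome | exposed) = 1026/2007 = 0.51121
p₀ = P(outcome | unexposed) = 657/3691 = 0.178
Under exogeneity and monotonicity, PNS = p₁ − p₀.
PNS = 0.51121 − 0.178 = 0.33321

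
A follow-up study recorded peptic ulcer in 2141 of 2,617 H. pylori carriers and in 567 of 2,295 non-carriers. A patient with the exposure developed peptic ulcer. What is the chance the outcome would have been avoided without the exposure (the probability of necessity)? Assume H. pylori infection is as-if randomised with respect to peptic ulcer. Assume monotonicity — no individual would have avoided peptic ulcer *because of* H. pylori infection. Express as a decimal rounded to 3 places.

p₁ = P(outcome | exposed) = 2141/2617 = 0.81811
p₀ = P(outcome | unexposed) = 567/2295 = 0.24706
Under exogeneity and monotonicity, PN = (p₁ − p₀) / p₁.
PN = (0.81811 − 0.24706) / 0.81811 = 0.57105 / 0.81811 ≈ 0.6980

PN ≈ 0.698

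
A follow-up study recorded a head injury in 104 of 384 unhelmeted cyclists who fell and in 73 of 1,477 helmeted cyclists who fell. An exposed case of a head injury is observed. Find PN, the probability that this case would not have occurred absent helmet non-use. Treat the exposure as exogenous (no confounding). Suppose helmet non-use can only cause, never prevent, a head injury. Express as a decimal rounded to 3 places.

PN ≈ 0.818

p₁ = P(outcome | exposed) = 104/384 = 0.27083
p₀ = P(outcome | unexposed) = 73/1477 = 0.049425
Under exogeneity and monotonicity, PN = (p₁ − p₀) / p₁.
PN = (0.27083 − 0.049425) / 0.27083 = 0.22141 / 0.27083 ≈ 0.8175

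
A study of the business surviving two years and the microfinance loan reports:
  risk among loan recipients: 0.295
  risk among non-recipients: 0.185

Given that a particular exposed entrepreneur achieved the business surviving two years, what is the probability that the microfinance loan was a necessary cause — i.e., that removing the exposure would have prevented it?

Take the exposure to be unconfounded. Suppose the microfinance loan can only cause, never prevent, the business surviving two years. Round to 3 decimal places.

Let p₁ = 0.295, p₀ = 0.185.
Under exogeneity and monotonicity, PN = (p₁ − p₀) / p₁.
PN = (0.295 − 0.185) / 0.295 = 0.11 / 0.295 ≈ 0.3729

PN ≈ 0.373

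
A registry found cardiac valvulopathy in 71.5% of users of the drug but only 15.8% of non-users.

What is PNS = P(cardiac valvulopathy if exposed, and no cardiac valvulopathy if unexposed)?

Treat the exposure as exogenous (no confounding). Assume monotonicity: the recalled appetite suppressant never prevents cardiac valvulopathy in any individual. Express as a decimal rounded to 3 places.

PNS ≈ 0.557

p₁ = 0.715, p₀ = 0.158.
Under exogeneity and monotonicity, PNS = p₁ − p₀.
PNS = 0.715 − 0.158 = 0.557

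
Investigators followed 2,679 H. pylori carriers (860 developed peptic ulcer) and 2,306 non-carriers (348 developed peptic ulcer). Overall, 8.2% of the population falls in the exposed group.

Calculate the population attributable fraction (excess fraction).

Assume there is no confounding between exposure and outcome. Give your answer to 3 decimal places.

PAF ≈ 0.085

p₁ = P(outcome | exposed) = 860/2679 = 0.32102
p₀ = P(outcome | unexposed) = 348/2306 = 0.15091
Overall risk P(Y=1) = π·p₁ + (1−π)·p₀ = 0.082×0.32102 + 0.918×0.15091 = 0.16486.
Under exogeneity, PAF = [P(Y=1) − p₀] / P(Y=1).
PAF = (0.16486 − 0.15091) / 0.16486 ≈ 0.0846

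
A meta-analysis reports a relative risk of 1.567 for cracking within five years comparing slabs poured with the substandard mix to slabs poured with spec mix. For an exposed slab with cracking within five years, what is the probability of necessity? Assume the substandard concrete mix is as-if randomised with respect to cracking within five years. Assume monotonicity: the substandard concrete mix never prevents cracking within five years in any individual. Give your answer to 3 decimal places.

Under exogeneity and monotonicity, PN = (RR − 1) / RR = 1 − 1/RR.
PN = (1.567 − 1) / 1.567 = 0.567 / 1.567 ≈ 0.3618

PN ≈ 0.362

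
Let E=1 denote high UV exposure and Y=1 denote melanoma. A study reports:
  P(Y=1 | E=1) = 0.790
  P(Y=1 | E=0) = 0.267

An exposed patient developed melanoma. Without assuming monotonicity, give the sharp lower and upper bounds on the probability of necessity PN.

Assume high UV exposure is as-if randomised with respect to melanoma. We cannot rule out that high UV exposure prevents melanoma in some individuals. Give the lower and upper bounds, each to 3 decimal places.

Let p₁ = 0.79, p₀ = 0.267.
Under exogeneity alone the bounds on PN are max{0,(p₁−p₀)/p₁} ≤ PN ≤ min{1,(1−p₀)/p₁}.
  lower = (p₁ − p₀)/p₁ = 0.523 / 0.79 ≈ 0.6620
  upper = min{1, (1 − p₀)/p₁} = 0.733 / 0.79 ≈ 0.9278

0.662 ≤ PN ≤ 0.928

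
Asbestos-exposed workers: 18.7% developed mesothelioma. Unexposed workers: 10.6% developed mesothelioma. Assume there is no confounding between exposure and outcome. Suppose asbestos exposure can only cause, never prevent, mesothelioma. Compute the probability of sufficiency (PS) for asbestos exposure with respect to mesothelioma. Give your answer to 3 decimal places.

p₁ = 0.187, p₀ = 0.106.
Under exogeneity and monotonicity, PS = (p₁ − p₀) / (1 − p₀).
PS = (0.187 − 0.106) / (1 − 0.106) = 0.081 / 0.894 ≈ 0.0906

PS ≈ 0.091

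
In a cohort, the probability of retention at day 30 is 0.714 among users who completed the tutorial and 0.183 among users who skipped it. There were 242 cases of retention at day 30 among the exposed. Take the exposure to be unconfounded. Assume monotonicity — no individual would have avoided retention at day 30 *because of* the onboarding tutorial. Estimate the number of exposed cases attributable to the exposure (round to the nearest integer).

about 180 cases

Let p₁ = 0.714, p₀ = 0.183.
PN = (p₁ − p₀)/p₁ = (0.714 − 0.183) / 0.714 ≈ 0.74370.
Attributable cases ≈ PN × (exposed cases) = 0.74370 × 242 ≈ 179.97.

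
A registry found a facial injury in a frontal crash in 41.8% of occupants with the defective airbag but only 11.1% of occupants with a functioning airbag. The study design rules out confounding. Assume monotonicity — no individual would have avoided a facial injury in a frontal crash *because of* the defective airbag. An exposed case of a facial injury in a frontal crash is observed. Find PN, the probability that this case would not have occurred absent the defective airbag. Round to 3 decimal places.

PN ≈ 0.734

p₁ = 0.418, p₀ = 0.111.
Under exogeneity and monotonicity, PN = (p₁ − p₀) / p₁.
PN = (0.418 − 0.111) / 0.418 = 0.307 / 0.418 ≈ 0.7344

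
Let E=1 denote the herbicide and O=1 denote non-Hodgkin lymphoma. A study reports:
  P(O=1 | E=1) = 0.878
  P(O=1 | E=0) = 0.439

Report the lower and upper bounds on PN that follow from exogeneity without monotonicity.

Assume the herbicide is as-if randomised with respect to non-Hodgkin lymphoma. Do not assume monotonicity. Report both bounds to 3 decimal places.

0.500 ≤ PN ≤ 0.639

Let p₁ = 0.878, p₀ = 0.439.
Under exogeneity alone the bounds on PN are max{0,(p₁−p₀)/p₁} ≤ PN ≤ min{1,(1−p₀)/p₁}.
  lower = (p₁ − p₀)/p₁ = 0.439 / 0.878 ≈ 0.5000
  upper = min{1, (1 − p₀)/p₁} = 0.561 / 0.878 ≈ 0.6390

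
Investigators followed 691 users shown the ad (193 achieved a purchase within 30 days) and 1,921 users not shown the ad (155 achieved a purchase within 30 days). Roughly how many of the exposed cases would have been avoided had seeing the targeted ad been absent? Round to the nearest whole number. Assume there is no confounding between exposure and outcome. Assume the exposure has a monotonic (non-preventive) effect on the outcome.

about 137 cases

p₁ = P(outcome | exposed) = 193/691 = 0.27931
p₀ = P(outcome | unexposed) = 155/1921 = 0.080687
PN = (p₁ − p₀)/p₁ = (0.27931 − 0.080687) / 0.27931 ≈ 0.71111.
Attributable cases ≈ PN × (exposed cases) = 0.71111 × 193 ≈ 137.25.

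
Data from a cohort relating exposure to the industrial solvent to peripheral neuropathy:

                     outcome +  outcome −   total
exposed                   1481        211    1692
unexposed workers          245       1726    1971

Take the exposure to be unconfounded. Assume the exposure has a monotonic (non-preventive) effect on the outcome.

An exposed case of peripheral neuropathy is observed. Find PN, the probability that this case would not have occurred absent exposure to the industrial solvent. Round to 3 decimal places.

p₁ = P(outcome | exposed) = 1481/1692 = 0.8753
p₀ = P(outcome | unexposed) = 245/1971 = 0.1243
Under exogeneity and monotonicity, PN = (p₁ − p₀)/p₁.
PN = (0.8753 − 0.1243) / 0.8753 ≈ 0.8580

PN ≈ 0.858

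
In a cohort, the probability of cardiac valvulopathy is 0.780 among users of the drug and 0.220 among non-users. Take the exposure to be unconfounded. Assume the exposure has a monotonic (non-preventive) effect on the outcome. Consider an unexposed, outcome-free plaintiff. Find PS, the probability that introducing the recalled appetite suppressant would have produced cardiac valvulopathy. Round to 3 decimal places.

PS ≈ 0.718

Let p₁ = 0.78, p₀ = 0.22.
Under exogeneity and monotonicity, PS = (p₁ − p₀) / (1 − p₀).
PS = (0.78 − 0.22) / (1 − 0.22) = 0.56 / 0.78 ≈ 0.7179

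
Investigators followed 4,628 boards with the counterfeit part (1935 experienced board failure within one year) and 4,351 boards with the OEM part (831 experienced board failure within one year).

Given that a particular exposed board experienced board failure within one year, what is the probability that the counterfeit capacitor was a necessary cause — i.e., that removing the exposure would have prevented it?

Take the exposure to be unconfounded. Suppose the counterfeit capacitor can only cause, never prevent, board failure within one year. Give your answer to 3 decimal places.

PN ≈ 0.543

p₁ = P(outcome | exposed) = 1935/4628 = 0.41811
p₀ = P(outcome | unexposed) = 831/4351 = 0.19099
Under exogeneity and monotonicity, PN = (p₁ − p₀) / p₁.
PN = (0.41811 − 0.19099) / 0.41811 = 0.22712 / 0.41811 ≈ 0.5432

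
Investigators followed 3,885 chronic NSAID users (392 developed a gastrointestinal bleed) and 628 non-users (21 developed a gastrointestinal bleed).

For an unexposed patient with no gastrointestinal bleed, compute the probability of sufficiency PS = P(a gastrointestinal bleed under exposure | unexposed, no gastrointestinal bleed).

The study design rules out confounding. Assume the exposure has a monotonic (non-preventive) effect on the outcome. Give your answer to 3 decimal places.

PS ≈ 0.070

p₁ = P(outcome | exposed) = 392/3885 = 0.1009
p₀ = P(outcome | unexposed) = 21/628 = 0.033439
Under exogeneity and monotonicity, PS = (p₁ − p₀) / (1 − p₀).
PS = (0.1009 − 0.033439) / (1 − 0.033439) = 0.067461 / 0.96656 ≈ 0.0698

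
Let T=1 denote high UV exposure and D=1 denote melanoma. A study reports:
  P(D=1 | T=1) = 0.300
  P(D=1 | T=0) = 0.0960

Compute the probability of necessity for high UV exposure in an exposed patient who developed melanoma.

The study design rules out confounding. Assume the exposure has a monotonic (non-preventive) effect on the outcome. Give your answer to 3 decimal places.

PN ≈ 0.680

Let p₁ = 0.3, p₀ = 0.096.
Under exogeneity and monotonicity, PN = (p₁ − p₀) / p₁.
PN = (0.3 − 0.096) / 0.3 = 0.204 / 0.3 ≈ 0.6800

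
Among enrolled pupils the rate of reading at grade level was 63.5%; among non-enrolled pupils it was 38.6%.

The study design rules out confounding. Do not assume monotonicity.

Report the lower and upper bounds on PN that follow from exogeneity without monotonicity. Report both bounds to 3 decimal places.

p₁ = 0.635, p₀ = 0.386.
Under exogeneity alone the bounds on PN are max{0,(p₁−p₀)/p₁} ≤ PN ≤ min{1,(1−p₀)/p₁}.
  lower = (p₁ − p₀)/p₁ = 0.249 / 0.635 ≈ 0.3921
  upper = min{1, (1 − p₀)/p₁} = 0.614 / 0.635 ≈ 0.9669

0.392 ≤ PN ≤ 0.967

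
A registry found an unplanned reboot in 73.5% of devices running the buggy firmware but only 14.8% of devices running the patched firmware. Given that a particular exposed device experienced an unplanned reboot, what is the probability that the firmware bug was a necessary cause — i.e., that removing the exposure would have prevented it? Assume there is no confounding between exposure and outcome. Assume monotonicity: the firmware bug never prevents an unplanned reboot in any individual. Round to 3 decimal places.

p₁ = 0.735, p₀ = 0.148.
Under exogeneity and monotonicity, PN = (p₁ − p₀) / p₁.
PN = (0.735 − 0.148) / 0.735 = 0.587 / 0.735 ≈ 0.7986

PN ≈ 0.799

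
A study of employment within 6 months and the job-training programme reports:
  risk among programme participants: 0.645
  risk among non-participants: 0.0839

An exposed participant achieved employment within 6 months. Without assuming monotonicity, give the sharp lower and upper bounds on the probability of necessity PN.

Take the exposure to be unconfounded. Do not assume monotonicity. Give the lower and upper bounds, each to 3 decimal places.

0.870 ≤ PN ≤ 1.000

Let p₁ = 0.645, p₀ = 0.0839.
Under exogeneity alone the bounds on PN are max{0,(p₁−p₀)/p₁} ≤ PN ≤ min{1,(1−p₀)/p₁}.
  lower = (p₁ − p₀)/p₁ = 0.5611 / 0.645 ≈ 0.8699
  upper = min{1, (1 − p₀)/p₁} = 0.9161 / 0.645 ≈ 1.4203 → capped at 1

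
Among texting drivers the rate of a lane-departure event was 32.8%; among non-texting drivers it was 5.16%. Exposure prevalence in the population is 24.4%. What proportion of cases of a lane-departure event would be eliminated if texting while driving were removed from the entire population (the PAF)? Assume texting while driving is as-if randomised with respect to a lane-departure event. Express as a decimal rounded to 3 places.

p₁ = 0.328, p₀ = 0.0516.
Overall risk P(Y=1) = π·p₁ + (1−π)·p₀ = 0.244×0.328 + 0.756×0.0516 = 0.11904.
Under exogeneity, PAF = [P(Y=1) − p₀] / P(Y=1).
PAF = (0.11904 − 0.0516) / 0.11904 ≈ 0.5665

PAF ≈ 0.567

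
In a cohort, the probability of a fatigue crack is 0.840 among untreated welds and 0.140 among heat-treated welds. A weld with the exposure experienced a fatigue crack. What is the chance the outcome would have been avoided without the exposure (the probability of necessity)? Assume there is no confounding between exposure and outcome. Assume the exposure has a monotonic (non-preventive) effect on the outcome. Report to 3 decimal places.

PN ≈ 0.833

Let p₁ = 0.84, p₀ = 0.14.
Under exogeneity and monotonicity, PN = (p₁ − p₀) / p₁.
PN = (0.84 − 0.14) / 0.84 = 0.7 / 0.84 ≈ 0.8333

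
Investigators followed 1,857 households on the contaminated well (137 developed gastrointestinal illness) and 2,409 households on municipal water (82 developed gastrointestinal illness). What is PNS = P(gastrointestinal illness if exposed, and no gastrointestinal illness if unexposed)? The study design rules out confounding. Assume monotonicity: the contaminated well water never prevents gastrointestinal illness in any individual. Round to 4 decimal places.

PNS ≈ 0.0397

p₁ = P(outcome | exposed) = 137/1857 = 0.073775
p₀ = P(outcome | unexposed) = 82/2409 = 0.034039
Under exogeneity and monotonicity, PNS = p₁ − p₀.
PNS = 0.073775 − 0.034039 = 0.039736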